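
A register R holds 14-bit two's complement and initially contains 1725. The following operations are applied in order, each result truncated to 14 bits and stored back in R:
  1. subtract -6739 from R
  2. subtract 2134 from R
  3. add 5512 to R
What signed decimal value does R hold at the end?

Start: R = 1725 = 00011010111101.
R = 1725 − (-6739) = 8464; wraps to -7920 = 10000100010000
R = -7920 − 2134 = -10054; wraps to 6330 = 01100010111010
R = 6330 + 5512 = 11842; wraps to -4542 = 10111001000010

-4542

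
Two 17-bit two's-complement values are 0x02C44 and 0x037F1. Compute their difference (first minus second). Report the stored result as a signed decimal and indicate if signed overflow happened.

-2989; no overflow

0x02C44 = 00010110001000100 = 11332 (signed)
0x037F1 = 00011011111110001 = 14321 (signed)
Subtract via negate-and-add: invert 00011011111110001 + 1 = 11100100000001111 (i.e. -14321).
  00010110001000100
+ 11100100000001111
= 11111010001010011
Result 11111010001010011: MSB = 1 → 128083 − 131072 = -2989.
Addends (after negating the subtrahend) have opposite signs, so signed overflow cannot occur.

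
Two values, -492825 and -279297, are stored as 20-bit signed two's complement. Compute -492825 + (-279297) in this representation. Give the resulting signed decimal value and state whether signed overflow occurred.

276454; overflow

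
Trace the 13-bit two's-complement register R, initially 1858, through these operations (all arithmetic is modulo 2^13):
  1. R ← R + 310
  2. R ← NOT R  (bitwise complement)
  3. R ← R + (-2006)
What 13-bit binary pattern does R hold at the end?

Start: R = 1858 = 0011101000010.
R = 1858 + 310 = 2168 = 0100001111000
R = NOT 0100001111000 = 1011110000111 = -2169
R = -2169 + (-2006) = -4175; wraps to 4017 = 0111110110001

0111110110001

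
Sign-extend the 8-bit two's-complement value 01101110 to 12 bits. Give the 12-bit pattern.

MSB of 01101110 is 0; replicate it into the new high bits.
0000|01101110 → 000001101110 (still 110).

000001101110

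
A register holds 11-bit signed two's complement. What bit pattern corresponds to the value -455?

|-455| = 455 = 00111000111 in 11 bits.
Invert the bits: 11000111000. Add 1: 11000111001.
Check: 11000111001 reads as 1593 − 2048 = -455.

11000111001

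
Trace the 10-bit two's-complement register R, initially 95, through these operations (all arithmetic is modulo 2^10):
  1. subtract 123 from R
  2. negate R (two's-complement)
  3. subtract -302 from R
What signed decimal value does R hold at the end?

Start: R = 95 = 0001011111.
R = 95 − 123 = -28 = 1111100100
R = −(-28) = 28 = 0000011100
R = 28 − (-302) = 330 = 0101001010

330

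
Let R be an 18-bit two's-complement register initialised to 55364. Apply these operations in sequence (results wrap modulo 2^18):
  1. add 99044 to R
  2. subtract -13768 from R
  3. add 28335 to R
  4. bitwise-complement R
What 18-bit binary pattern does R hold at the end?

Start: R = 55364 = 001101100001000100.
R = 55364 + 99044 = 154408; wraps to -107736 = 100101101100101000
R = -107736 − (-13768) = -93968 = 101001000011110000
R = -93968 + 28335 = -65633 = 101111111110011111
R = NOT 101111111110011111 = 010000000001100000 = 65632

010000000001100000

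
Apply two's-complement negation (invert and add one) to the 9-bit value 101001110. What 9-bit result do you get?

010110010

Invert: 010110001. Add 1: 010110010.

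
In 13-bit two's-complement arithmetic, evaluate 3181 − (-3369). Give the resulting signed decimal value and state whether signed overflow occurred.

-1642; overflow

3181 → 0110001101101
-3369 → 1001011010111
Subtract via negate-and-add: invert 1001011010111 + 1 = 0110100101001 (i.e. 3369).
  0110001101101
+ 0110100101001
= 1100110010110
Result 1100110010110: MSB = 1 → 6550 − 8192 = -1642.
Both addends (after negating the subtrahend) are non-negative but the stored result is negative: signed overflow. The true value 3181 − (-3369) = 6550 lies outside [-4096, 4095].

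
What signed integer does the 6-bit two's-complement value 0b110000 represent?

MSB is 1, so the value is negative.
Unsigned reading: 48. Subtract 2^6 = 64: 48 − 64 = -16.

-16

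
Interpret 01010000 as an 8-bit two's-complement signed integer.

MSB is 0, so the value is non-negative: 01010000 = 80.

80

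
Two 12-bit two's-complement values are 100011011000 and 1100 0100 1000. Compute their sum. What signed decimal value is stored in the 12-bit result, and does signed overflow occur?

1312; overflow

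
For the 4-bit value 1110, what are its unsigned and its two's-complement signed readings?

unsigned = 14, signed = -2

Unsigned: 1110 = 14.
Signed: MSB=1 → 14 − 16 = -2.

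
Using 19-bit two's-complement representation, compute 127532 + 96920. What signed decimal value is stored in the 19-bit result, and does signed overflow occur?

127532 → 0011111001000101100
96920 → 0010111101010011000
  0011111001000101100
+ 0010111101010011000
= 0110110110011000100
Result 0110110110011000100: MSB = 0 → value 224452.
Both addends are non-negative and so is the stored result: no signed overflow.

224452; no overflow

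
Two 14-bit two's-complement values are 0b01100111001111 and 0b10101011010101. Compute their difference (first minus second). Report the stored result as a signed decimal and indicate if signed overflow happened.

0b01100111001111 → 01100111001111 = 6607 (signed)
0b10101011010101 → 10101011010101 = -5419 (signed)
Subtract via negate-and-add: invert 10101011010101 + 1 = 01010100101011 (i.e. 5419).
  01100111001111
+ 01010100101011
= 10111011111010
Result 10111011111010: MSB = 1 → 12026 − 16384 = -4358.
Both addends (after negating the subtrahend) are non-negative but the stored result is negative: signed overflow. The true value 6607 − (-5419) = 12026 lies outside [-8192, 8191].

-4358; overflow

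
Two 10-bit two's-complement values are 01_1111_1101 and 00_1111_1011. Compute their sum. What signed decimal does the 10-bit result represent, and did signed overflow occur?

01_1111_1101 → 0111111101 = 509 (signed)
00_1111_1011 → 0011111011 = 251 (signed)
  0111111101
+ 0011111011
= 1011111000
Result 1011111000: MSB = 1 → 760 − 1024 = -264.
Both addends are non-negative but the stored result is negative: signed overflow. The true value 509 + 251 = 760 lies outside [-512, 511].

-264; overflow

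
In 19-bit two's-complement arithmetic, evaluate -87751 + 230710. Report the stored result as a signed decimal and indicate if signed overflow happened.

142959; no overflow

-87751 → 1101010100100111001
230710 → 0111000010100110110
  1101010100100111001
+ 0111000010100110110
= 0100010111001101111  (discard carry-out 1)
Result 0100010111001101111: MSB = 0 → value 142959.
Addends have opposite signs, so signed overflow cannot occur.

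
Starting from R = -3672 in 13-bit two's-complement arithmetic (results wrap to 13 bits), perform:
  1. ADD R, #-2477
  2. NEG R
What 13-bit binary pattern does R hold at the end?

1100000000101

Start: R = -3672 = 1000110101000.
R = -3672 + (-2477) = -6149; wraps to 2043 = 0011111111011
R = −(2043) = -2043 = 1100000000101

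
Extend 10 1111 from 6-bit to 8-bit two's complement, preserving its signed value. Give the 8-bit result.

MSB of 101111 is 1; replicate it into the new high bits.
11|101111 → 11101111 (still -17).

11101111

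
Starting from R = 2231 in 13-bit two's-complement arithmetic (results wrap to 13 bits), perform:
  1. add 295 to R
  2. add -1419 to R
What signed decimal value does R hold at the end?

1107

Start: R = 2231 = 0100010110111.
R = 2231 + 295 = 2526 = 0100111011110
R = 2526 + (-1419) = 1107 = 0010001010011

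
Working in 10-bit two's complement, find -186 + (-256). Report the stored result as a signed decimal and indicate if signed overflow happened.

-186 → 1101000110
-256 → 1100000000
  1101000110
+ 1100000000
= 1001000110  (discard carry-out 1)
Result 1001000110: MSB = 1 → 582 − 1024 = -442.
Both addends are negative and so is the stored result: no signed overflow.

-442; no overflow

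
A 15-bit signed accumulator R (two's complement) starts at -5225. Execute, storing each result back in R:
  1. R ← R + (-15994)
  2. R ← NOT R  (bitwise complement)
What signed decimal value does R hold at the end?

-11550

Start: R = -5225 = 110101110010111.
R = -5225 + (-15994) = -21219; wraps to 11549 = 010110100011101
R = NOT 010110100011101 = 101001011100010 = -11550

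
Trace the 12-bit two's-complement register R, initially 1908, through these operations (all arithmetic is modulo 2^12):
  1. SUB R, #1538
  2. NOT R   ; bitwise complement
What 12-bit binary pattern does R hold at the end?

Start: R = 1908 = 011101110100.
R = 1908 − 1538 = 370 = 000101110010
R = NOT 000101110010 = 111010001101 = -371

111010001101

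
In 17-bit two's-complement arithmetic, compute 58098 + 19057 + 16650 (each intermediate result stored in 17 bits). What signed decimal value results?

58098 + 19057 = 77155 → wraps to -53917 (10010110101100011)
-53917 + 16650 = -37267 (10110111001101101)

-37267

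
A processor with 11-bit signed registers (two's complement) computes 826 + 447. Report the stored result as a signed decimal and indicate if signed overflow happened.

826 → 01100111010
447 → 00110111111
  01100111010
+ 00110111111
= 10011111001
Result 10011111001: MSB = 1 → 1273 − 2048 = -775.
Both addends are non-negative but the stored result is negative: signed overflow. The true value 826 + 447 = 1273 lies outside [-1024, 1023].

-775; overflow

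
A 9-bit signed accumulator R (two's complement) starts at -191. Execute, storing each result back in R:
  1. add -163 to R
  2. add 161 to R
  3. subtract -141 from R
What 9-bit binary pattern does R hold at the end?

Start: R = -191 = 101000001.
R = -191 + (-163) = -354; wraps to 158 = 010011110
R = 158 + 161 = 319; wraps to -193 = 100111111
R = -193 − (-141) = -52 = 111001100

111001100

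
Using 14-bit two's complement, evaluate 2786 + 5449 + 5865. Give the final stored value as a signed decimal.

-2284

2786 + 5449 = 8235 → wraps to -8149 (10000000101011)
-8149 + 5865 = -2284 (11011100010100)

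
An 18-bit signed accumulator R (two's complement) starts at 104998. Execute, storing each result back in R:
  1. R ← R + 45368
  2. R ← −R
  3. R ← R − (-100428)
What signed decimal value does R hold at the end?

Start: R = 104998 = 011001101000100110.
R = 104998 + 45368 = 150366; wraps to -111778 = 100100101101011110
R = −(-111778) = 111778 = 011011010010100010
R = 111778 − (-100428) = 212206; wraps to -49938 = 110011110011101110

-49938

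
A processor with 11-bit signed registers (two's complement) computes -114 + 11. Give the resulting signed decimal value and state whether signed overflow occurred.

-103; no overflow

-114 → 11110001110
11 → 00000001011
  11110001110
+ 00000001011
= 11110011001
Result 11110011001: MSB = 1 → 1945 − 2048 = -103.
Addends have opposite signs, so signed overflow cannot occur.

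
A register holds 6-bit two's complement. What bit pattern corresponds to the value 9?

9 is non-negative, so write it directly in 6 bits: 001001.

001001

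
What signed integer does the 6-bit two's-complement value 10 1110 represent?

MSB is 1, so the value is negative.
Invert: 010001. Add 1: 010010 = 18. So the value is −18.

-18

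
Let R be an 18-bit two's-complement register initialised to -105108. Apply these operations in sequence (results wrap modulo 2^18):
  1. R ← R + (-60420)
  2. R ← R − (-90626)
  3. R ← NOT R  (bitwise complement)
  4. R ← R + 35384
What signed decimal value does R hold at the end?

Start: R = -105108 = 100110010101101100.
R = -105108 + (-60420) = -165528; wraps to 96616 = 010111100101101000
R = 96616 − (-90626) = 187242; wraps to -74902 = 101101101101101010
R = NOT 101101101101101010 = 010010010010010101 = 74901
R = 74901 + 35384 = 110285 = 011010111011001101

110285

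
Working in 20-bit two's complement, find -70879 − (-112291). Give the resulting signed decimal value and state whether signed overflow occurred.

-70879 → 11101110101100100001
-112291 → 11100100100101011101
Subtract via negate-and-add: invert 11100100100101011101 + 1 = 00011011011010100011 (i.e. 112291).
  11101110101100100001
+ 00011011011010100011
= 00001010000111000100  (discard carry-out 1)
Result 00001010000111000100: MSB = 0 → value 41412.
Addends (after negating the subtrahend) have opposite signs, so signed overflow cannot occur.

41412; no overflow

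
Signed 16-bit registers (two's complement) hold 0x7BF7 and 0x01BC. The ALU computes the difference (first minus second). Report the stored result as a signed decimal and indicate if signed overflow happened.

31291; no overflow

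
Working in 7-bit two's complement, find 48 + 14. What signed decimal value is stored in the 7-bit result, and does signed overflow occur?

62; no overflow

48 → 0110000
14 → 0001110
  0110000
+ 0001110
= 0111110
Result 0111110: MSB = 0 → value 62.
Both addends are non-negative and so is the stored result: no signed overflow.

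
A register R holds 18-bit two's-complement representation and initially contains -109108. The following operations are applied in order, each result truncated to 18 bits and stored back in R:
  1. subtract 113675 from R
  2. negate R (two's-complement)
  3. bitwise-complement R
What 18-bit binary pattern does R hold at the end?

Start: R = -109108 = 100101010111001100.
R = -109108 − 113675 = -222783; wraps to 39361 = 001001100111000001
R = −(39361) = -39361 = 110110011000111111
R = NOT 110110011000111111 = 001001100111000000 = 39360

001001100111000000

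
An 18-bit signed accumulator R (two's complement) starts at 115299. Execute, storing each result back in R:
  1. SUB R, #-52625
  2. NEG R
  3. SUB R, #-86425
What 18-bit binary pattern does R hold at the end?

101100000110100101

Start: R = 115299 = 011100001001100011.
R = 115299 − (-52625) = 167924; wraps to -94220 = 101000111111110100
R = −(-94220) = 94220 = 010111000000001100
R = 94220 − (-86425) = 180645; wraps to -81499 = 101100000110100101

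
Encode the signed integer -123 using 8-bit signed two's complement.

10000101

|-123| = 123 = 01111011 in 8 bits.
Invert the bits: 10000100. Add 1: 10000101.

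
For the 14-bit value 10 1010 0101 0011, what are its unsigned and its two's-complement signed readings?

unsigned = 10835, signed = -5549

Unsigned: 10101001010011 = 10835.
Signed: MSB=1 → 10835 − 16384 = -5549.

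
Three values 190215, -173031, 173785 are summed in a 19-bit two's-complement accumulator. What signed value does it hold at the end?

190969

190215 + (-173031) = 17184 (0000100001100100000)
17184 + 173785 = 190969 (0101110100111111001)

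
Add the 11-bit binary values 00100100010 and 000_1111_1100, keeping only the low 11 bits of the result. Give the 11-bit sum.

  00100100010
+ 00011111100
= 01000011110

01000011110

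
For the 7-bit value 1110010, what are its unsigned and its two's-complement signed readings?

unsigned = 114, signed = -14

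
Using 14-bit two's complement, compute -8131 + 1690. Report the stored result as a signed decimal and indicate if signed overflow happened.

-6441; no overflow

-8131 → 10000000111101
1690 → 00011010011010
  10000000111101
+ 00011010011010
= 10011011010111
Result 10011011010111: MSB = 1 → 9943 − 16384 = -6441.
Addends have opposite signs, so signed overflow cannot occur.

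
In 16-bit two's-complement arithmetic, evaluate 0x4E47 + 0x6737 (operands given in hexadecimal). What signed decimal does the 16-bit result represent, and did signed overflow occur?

-19074; overflow

0x4E47 = 0100111001000111 = 20039 (signed)
0x6737 = 0110011100110111 = 26423 (signed)
  0100111001000111
+ 0110011100110111
= 1011010101111110
Result 1011010101111110: MSB = 1 → 46462 − 65536 = -19074.
Both addends are non-negative but the stored result is negative: signed overflow. The true value 20039 + 26423 = 46462 lies outside [-32768, 32767].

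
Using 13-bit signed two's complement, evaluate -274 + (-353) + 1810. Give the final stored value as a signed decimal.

1183

-274 + (-353) = -627 (1110110001101)
-627 + 1810 = 1183 (0010010011111)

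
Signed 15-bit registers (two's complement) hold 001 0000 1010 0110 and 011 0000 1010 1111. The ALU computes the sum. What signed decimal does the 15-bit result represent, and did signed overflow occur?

-16043; overflow

001 0000 1010 0110 → 001000010100110 = 4262 (signed)
011 0000 1010 1111 → 011000010101111 = 12463 (signed)
  001000010100110
+ 011000010101111
= 100000101010101
Result 100000101010101: MSB = 1 → 16725 − 32768 = -16043.
Both addends are non-negative but the stored result is negative: signed overflow. The true value 4262 + 12463 = 16725 lies outside [-16384, 16383].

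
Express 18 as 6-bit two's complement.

18 is non-negative, so write it directly in 6 bits: 010010.

010010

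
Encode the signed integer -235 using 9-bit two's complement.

|-235| = 235 = 011101011 in 9 bits.
Invert the bits: 100010100. Add 1: 100010101.

100010101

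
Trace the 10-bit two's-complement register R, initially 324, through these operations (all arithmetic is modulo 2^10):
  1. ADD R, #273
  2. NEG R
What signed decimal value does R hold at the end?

427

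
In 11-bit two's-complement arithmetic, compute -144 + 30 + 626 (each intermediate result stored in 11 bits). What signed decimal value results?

-144 + 30 = -114 (11110001110)
-114 + 626 = 512 (01000000000)

512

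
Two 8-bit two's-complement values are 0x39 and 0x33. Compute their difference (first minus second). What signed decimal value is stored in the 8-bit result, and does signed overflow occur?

6; no overflow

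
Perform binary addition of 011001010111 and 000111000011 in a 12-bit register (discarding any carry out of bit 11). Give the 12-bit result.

  011001010111
+ 000111000011
= 100000011010

100000011010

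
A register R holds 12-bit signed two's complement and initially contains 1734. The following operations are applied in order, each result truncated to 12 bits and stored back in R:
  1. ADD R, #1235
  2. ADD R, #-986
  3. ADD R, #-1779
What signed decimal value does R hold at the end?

204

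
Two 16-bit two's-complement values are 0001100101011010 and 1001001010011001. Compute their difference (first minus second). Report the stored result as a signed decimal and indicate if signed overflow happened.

0001100101011010 = 6490 (signed)
1001001010011001 = -28007 (signed)
Subtract via negate-and-add: invert 1001001010011001 + 1 = 0110110101100111 (i.e. 28007).
  0001100101011010
+ 0110110101100111
= 1000011011000001
Result 1000011011000001: MSB = 1 → 34497 − 65536 = -31039.
Both addends (after negating the subtrahend) are non-negative but the stored result is negative: signed overflow. The true value 6490 − (-28007) = 34497 lies outside [-32768, 32767].

-31039; overflow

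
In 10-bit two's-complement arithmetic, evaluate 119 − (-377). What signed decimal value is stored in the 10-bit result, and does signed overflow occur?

119 → 0001110111
-377 → 1010000111
Subtract via negate-and-add: invert 1010000111 + 1 = 0101111001 (i.e. 377).
  0001110111
+ 0101111001
= 0111110000
Result 0111110000: MSB = 0 → value 496.
Both addends (after negating the subtrahend) are non-negative and so is the stored result: no signed overflow.

496; no overflow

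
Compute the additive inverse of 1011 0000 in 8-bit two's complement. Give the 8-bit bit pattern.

01010000

Invert: 01001111. Add 1: 01010000.
Check: 10110000 = -80, 01010000 = 80.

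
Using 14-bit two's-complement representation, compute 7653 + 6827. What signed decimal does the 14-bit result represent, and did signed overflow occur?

-1904; overflow

7653 → 01110111100101
6827 → 01101010101011
  01110111100101
+ 01101010101011
= 11100010010000
Result 11100010010000: MSB = 1 → 14480 − 16384 = -1904.
Both addends are non-negative but the stored result is negative: signed overflow. The true value 7653 + 6827 = 14480 lies outside [-8192, 8191].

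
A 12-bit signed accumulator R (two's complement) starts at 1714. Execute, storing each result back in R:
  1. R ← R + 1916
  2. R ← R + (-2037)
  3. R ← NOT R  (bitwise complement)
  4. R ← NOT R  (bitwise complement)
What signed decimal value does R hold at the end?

Start: R = 1714 = 011010110010.
R = 1714 + 1916 = 3630; wraps to -466 = 111000101110
R = -466 + (-2037) = -2503; wraps to 1593 = 011000111001
R = NOT 011000111001 = 100111000110 = -1594
R = NOT 100111000110 = 011000111001 = 1593

1593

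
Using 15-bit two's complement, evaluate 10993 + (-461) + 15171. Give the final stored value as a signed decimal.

-7065

10993 + (-461) = 10532 (010100100100100)
10532 + 15171 = 25703 → wraps to -7065 (110010001100111)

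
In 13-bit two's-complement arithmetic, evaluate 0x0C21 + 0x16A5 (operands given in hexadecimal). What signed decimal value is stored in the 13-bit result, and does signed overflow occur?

710; no overflow

0x0C21 = 0110000100001 = 3105 (signed)
0x16A5 = 1011010100101 = -2395 (signed)
  0110000100001
+ 1011010100101
= 0001011000110  (discard carry-out 1)
Result 0001011000110: MSB = 0 → value 710.
Addends have opposite signs, so signed overflow cannot occur.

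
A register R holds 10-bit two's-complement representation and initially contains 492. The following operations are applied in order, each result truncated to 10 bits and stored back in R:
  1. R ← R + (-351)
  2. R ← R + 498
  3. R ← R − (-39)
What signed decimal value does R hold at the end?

Start: R = 492 = 0111101100.
R = 492 + (-351) = 141 = 0010001101
R = 141 + 498 = 639; wraps to -385 = 1001111111
R = -385 − (-39) = -346 = 1010100110

-346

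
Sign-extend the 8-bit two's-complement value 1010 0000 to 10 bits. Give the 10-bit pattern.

MSB of 10100000 is 1; replicate it into the new high bits.
11|10100000 → 1110100000 (still -96).

1110100000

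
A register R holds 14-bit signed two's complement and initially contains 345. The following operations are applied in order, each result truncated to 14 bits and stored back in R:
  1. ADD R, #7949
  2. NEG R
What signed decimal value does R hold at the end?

Start: R = 345 = 00000101011001.
R = 345 + 7949 = 8294; wraps to -8090 = 10000001100110
R = −(-8090) = 8090 = 01111110011010

8090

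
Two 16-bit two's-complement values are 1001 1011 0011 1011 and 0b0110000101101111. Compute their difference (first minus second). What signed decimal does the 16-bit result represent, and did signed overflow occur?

14796; overflow

1001 1011 0011 1011 → 1001101100111011 = -25797 (signed)
0b0110000101101111 → 0110000101101111 = 24943 (signed)
Subtract via negate-and-add: invert 0110000101101111 + 1 = 1001111010010001 (i.e. -24943).
  1001101100111011
+ 1001111010010001
= 0011100111001100  (discard carry-out 1)
Result 0011100111001100: MSB = 0 → value 14796.
Both addends (after negating the subtrahend) are negative but the stored result is non-negative: signed overflow. The true value -25797 − 24943 = -50740 lies outside [-32768, 32767].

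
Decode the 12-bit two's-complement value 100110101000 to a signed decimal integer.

MSB is 1, so the value is negative.
Unsigned reading: 2472. Subtract 2^12 = 4096: 2472 − 4096 = -1624.

-1624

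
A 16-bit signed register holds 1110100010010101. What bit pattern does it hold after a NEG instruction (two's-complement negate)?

0001011101101011

Invert: 0001011101101010. Add 1: 0001011101101011.
Check: 1110100010010101 = -5995, 0001011101101011 = 5995.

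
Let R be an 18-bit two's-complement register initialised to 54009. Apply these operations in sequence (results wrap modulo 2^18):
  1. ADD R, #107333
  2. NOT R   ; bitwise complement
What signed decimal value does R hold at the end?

Start: R = 54009 = 001101001011111001.
R = 54009 + 107333 = 161342; wraps to -100802 = 100111011000111110
R = NOT 100111011000111110 = 011000100111000001 = 100801

100801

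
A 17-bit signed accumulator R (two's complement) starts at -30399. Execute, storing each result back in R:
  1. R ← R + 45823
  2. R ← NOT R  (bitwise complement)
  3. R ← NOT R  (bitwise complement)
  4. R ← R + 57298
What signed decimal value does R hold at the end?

Start: R = -30399 = 11000100101000001.
R = -30399 + 45823 = 15424 = 00011110001000000
R = NOT 00011110001000000 = 11100001110111111 = -15425
R = NOT 11100001110111111 = 00011110001000000 = 15424
R = 15424 + 57298 = 72722; wraps to -58350 = 10001110000010010

-58350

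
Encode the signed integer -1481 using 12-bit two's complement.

101000110111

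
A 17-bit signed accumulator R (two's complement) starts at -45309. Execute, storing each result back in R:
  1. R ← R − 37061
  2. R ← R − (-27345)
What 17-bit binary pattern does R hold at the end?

10010100100001111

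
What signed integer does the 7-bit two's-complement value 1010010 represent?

-46

MSB is 1, so the value is negative.
Unsigned reading: 82. Subtract 2^7 = 128: 82 − 128 = -46.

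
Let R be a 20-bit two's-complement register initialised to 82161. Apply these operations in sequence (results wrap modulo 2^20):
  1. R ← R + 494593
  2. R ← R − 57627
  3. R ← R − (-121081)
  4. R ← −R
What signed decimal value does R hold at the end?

Start: R = 82161 = 00010100000011110001.
R = 82161 + 494593 = 576754; wraps to -471822 = 10001100110011110010
R = -471822 − 57627 = -529449; wraps to 519127 = 01111110101111010111
R = 519127 − (-121081) = 640208; wraps to -408368 = 10011100010011010000
R = −(-408368) = 408368 = 01100011101100110000

408368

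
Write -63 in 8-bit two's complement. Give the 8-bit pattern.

11000001

|-63| = 63 = 00111111 in 8 bits.
Invert the bits: 11000000. Add 1: 11000001.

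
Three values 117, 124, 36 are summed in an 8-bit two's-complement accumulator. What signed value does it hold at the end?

117 + 124 = 241 → wraps to -15 (11110001)
-15 + 36 = 21 (00010101)

21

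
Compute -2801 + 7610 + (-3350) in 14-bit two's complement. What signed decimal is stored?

-2801 + 7610 = 4809 (01001011001001)
4809 + (-3350) = 1459 (00010110110011)

1459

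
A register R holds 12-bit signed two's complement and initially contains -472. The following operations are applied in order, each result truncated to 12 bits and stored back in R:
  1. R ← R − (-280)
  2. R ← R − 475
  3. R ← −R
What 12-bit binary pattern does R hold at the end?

001010011011

Start: R = -472 = 111000101000.
R = -472 − (-280) = -192 = 111101000000
R = -192 − 475 = -667 = 110101100101
R = −(-667) = 667 = 001010011011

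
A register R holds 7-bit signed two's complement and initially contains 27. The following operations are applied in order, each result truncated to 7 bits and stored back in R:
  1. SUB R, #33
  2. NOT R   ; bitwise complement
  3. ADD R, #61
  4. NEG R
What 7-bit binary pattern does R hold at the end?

Start: R = 27 = 0011011.
R = 27 − 33 = -6 = 1111010
R = NOT 1111010 = 0000101 = 5
R = 5 + 61 = 66; wraps to -62 = 1000010
R = −(-62) = 62 = 0111110

0111110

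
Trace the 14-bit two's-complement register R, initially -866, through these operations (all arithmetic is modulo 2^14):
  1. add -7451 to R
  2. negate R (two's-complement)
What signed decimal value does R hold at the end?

Start: R = -866 = 11110010011110.
R = -866 + (-7451) = -8317; wraps to 8067 = 01111110000011
R = −(8067) = -8067 = 10000001111101

-8067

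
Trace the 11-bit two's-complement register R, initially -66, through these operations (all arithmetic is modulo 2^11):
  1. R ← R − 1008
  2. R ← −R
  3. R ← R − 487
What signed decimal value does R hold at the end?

587

Start: R = -66 = 11110111110.
R = -66 − 1008 = -1074; wraps to 974 = 01111001110
R = −(974) = -974 = 10000110010
R = -974 − 487 = -1461; wraps to 587 = 01001001011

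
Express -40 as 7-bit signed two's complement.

|-40| = 40 = 0101000 in 7 bits.
Invert the bits: 1010111. Add 1: 1011000.

1011000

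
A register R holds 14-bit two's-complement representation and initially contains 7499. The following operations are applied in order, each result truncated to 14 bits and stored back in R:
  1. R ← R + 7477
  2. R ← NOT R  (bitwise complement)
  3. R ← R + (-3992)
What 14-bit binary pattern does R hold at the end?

Start: R = 7499 = 01110101001011.
R = 7499 + 7477 = 14976; wraps to -1408 = 11101010000000
R = NOT 11101010000000 = 00010101111111 = 1407
R = 1407 + (-3992) = -2585 = 11010111100111

11010111100111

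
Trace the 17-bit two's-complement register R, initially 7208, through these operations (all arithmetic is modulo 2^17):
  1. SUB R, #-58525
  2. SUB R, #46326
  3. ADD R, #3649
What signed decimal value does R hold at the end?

Start: R = 7208 = 00001110000101000.
R = 7208 − (-58525) = 65733; wraps to -65339 = 10000000011000101
R = -65339 − 46326 = -111665; wraps to 19407 = 00100101111001111
R = 19407 + 3649 = 23056 = 00101101000010000

23056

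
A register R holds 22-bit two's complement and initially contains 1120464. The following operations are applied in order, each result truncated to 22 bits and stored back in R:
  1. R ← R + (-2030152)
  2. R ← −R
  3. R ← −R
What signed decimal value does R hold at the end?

-909688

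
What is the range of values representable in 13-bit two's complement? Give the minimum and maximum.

Minimum: −2^12 = -4096.
Maximum: 2^12 − 1 = 4095.

min = -4096, max = 4095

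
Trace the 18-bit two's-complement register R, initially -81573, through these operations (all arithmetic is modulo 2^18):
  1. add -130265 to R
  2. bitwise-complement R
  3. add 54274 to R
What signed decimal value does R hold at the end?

3967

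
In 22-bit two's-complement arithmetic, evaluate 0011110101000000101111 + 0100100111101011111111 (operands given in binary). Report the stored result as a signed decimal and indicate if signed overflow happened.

-1979602; overflow

0011110101000000101111 = 1003567 (signed)
0100100111101011111111 = 1211135 (signed)
  0011110101000000101111
+ 0100100111101011111111
= 1000011100101100101110
Result 1000011100101100101110: MSB = 1 → 2214702 − 4194304 = -1979602.
Both addends are non-negative but the stored result is negative: signed overflow. The true value 1003567 + 1211135 = 2214702 lies outside [-2097152, 2097151].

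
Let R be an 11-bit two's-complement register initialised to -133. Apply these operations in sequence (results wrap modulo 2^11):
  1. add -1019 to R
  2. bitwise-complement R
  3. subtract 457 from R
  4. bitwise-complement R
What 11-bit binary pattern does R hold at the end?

Start: R = -133 = 11101111011.
R = -133 + (-1019) = -1152; wraps to 896 = 01110000000
R = NOT 01110000000 = 10001111111 = -897
R = -897 − 457 = -1354; wraps to 694 = 01010110110
R = NOT 01010110110 = 10101001001 = -695

10101001001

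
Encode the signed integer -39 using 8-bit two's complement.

11011001

|-39| = 39 = 00100111 in 8 bits.
Invert the bits: 11011000. Add 1: 11011001.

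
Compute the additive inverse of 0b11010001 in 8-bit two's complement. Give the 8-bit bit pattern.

Invert: 00101110. Add 1: 00101111.
Check: 11010001 = -47, 00101111 = 47.

00101111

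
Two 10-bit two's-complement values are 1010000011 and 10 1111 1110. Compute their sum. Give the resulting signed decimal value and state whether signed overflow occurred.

385; overflow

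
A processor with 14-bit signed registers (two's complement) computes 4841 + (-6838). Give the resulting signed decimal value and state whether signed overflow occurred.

-1997; no overflow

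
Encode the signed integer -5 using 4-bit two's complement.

|-5| = 5 = 0101 in 4 bits.
Invert the bits: 1010. Add 1: 1011.
Check: 1011 reads as 11 − 16 = -5.

1011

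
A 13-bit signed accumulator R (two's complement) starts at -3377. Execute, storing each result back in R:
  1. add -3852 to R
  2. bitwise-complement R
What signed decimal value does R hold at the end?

Start: R = -3377 = 1001011001111.
R = -3377 + (-3852) = -7229; wraps to 963 = 0001111000011
R = NOT 0001111000011 = 1110000111100 = -964

-964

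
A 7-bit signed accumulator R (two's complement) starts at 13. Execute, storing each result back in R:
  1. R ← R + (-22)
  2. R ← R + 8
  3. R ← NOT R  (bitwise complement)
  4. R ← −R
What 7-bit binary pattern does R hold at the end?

Start: R = 13 = 0001101.
R = 13 + (-22) = -9 = 1110111
R = -9 + 8 = -1 = 1111111
R = NOT 1111111 = 0000000 = 0
R = −(0) = 0 = 0000000

0000000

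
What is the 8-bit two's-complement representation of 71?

01000111

71 is non-negative, so write it directly in 8 bits: 01000111.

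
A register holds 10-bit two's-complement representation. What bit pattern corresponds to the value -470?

|-470| = 470 = 0111010110 in 10 bits.
Invert the bits: 1000101001. Add 1: 1000101010.
Check: 1000101010 reads as 554 − 1024 = -470.

1000101010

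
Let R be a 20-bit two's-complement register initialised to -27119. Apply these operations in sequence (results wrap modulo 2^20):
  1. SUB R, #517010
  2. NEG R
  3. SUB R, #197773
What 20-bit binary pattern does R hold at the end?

Start: R = -27119 = 11111001011000010001.
R = -27119 − 517010 = -544129; wraps to 504447 = 01111011001001111111
R = −(504447) = -504447 = 10000100110110000001
R = -504447 − 197773 = -702220; wraps to 346356 = 01010100100011110100

01010100100011110100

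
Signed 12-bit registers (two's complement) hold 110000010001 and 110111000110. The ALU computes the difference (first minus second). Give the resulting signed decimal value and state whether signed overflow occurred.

110000010001 = -1007 (signed)
110111000110 = -570 (signed)
Subtract via negate-and-add: invert 110111000110 + 1 = 001000111010 (i.e. 570).
  110000010001
+ 001000111010
= 111001001011
Result 111001001011: MSB = 1 → 3659 − 4096 = -437.
Addends (after negating the subtrahend) have opposite signs, so signed overflow cannot occur.

-437; no overflow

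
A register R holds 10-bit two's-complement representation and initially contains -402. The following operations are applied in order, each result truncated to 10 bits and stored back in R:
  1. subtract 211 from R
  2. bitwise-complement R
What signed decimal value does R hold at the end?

-412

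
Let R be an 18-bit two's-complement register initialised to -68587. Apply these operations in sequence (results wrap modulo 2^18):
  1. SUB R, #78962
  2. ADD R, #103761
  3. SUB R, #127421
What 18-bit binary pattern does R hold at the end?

Start: R = -68587 = 101111010000010101.
R = -68587 − 78962 = -147549; wraps to 114595 = 011011111110100011
R = 114595 + 103761 = 218356; wraps to -43788 = 110101010011110100
R = -43788 − 127421 = -171209; wraps to 90935 = 010110001100110111

010110001100110111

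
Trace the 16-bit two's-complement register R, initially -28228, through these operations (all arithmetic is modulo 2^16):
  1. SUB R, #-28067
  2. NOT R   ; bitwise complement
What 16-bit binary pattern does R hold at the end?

Start: R = -28228 = 1001000110111100.
R = -28228 − (-28067) = -161 = 1111111101011111
R = NOT 1111111101011111 = 0000000010100000 = 160

0000000010100000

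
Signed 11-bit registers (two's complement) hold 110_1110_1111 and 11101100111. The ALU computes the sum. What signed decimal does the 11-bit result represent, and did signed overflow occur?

110_1110_1111 → 11011101111 = -273 (signed)
11101100111 = -153 (signed)
  11011101111
+ 11101100111
= 11001010110  (discard carry-out 1)
Result 11001010110: MSB = 1 → 1622 − 2048 = -426.
Both addends are negative and so is the stored result: no signed overflow.

-426; no overflow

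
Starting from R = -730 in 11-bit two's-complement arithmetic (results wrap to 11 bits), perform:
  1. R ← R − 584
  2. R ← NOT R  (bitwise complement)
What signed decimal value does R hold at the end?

Start: R = -730 = 10100100110.
R = -730 − 584 = -1314; wraps to 734 = 01011011110
R = NOT 01011011110 = 10100100001 = -735

-735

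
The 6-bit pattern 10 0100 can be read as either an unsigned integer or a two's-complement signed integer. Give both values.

unsigned = 36, signed = -28

Unsigned: 100100 = 36.
Signed: MSB=1 → 36 − 64 = -28.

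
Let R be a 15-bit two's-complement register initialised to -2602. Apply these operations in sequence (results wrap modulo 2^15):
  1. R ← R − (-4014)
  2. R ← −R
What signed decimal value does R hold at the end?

Start: R = -2602 = 111010111010110.
R = -2602 − (-4014) = 1412 = 000010110000100
R = −(1412) = -1412 = 111101001111100

-1412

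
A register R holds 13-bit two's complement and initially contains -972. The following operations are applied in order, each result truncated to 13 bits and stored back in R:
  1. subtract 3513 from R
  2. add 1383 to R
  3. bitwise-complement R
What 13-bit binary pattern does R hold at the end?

0110000011101

Start: R = -972 = 1110000110100.
R = -972 − 3513 = -4485; wraps to 3707 = 0111001111011
R = 3707 + 1383 = 5090; wraps to -3102 = 1001111100010
R = NOT 1001111100010 = 0110000011101 = 3101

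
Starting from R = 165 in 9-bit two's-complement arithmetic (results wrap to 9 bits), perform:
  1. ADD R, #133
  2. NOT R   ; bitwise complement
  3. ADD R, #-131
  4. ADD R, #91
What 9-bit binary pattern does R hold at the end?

Start: R = 165 = 010100101.
R = 165 + 133 = 298; wraps to -214 = 100101010
R = NOT 100101010 = 011010101 = 213
R = 213 + (-131) = 82 = 001010010
R = 82 + 91 = 173 = 010101101

010101101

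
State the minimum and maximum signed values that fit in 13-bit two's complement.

Minimum: −2^12 = -4096.
Maximum: 2^12 − 1 = 4095.

min = -4096, max = 4095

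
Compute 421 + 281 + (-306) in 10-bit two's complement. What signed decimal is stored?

396

421 + 281 = 702 → wraps to -322 (1010111110)
-322 + (-306) = -628 → wraps to 396 (0110001100)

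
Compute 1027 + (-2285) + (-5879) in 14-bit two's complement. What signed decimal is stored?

1027 + (-2285) = -1258 (11101100010110)
-1258 + (-5879) = -7137 (10010000011111)

-7137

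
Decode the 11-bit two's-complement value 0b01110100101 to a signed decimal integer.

MSB is 0, so the value is non-negative: 01110100101 = 933.

933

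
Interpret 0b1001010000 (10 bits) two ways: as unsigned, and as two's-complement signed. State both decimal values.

unsigned = 592, signed = -432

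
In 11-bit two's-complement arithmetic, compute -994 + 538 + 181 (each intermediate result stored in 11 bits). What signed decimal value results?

-275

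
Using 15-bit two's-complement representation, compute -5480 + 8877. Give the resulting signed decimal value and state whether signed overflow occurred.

3397; no overflow

-5480 → 110101010011000
8877 → 010001010101101
  110101010011000
+ 010001010101101
= 000110101000101  (discard carry-out 1)
Result 000110101000101: MSB = 0 → value 3397.
Addends have opposite signs, so signed overflow cannot occur.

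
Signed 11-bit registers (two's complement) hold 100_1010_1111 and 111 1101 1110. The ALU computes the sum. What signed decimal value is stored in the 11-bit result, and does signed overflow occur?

-883; no overflow

100_1010_1111 → 10010101111 = -849 (signed)
111 1101 1110 → 11111011110 = -34 (signed)
  10010101111
+ 11111011110
= 10010001101  (discard carry-out 1)
Result 10010001101: MSB = 1 → 1165 − 2048 = -883.
Both addends are negative and so is the stored result: no signed overflow.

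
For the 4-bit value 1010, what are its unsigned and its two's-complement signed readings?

unsigned = 10, signed = -6

Unsigned: 1010 = 10.
Signed: MSB=1 → 10 − 16 = -6.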